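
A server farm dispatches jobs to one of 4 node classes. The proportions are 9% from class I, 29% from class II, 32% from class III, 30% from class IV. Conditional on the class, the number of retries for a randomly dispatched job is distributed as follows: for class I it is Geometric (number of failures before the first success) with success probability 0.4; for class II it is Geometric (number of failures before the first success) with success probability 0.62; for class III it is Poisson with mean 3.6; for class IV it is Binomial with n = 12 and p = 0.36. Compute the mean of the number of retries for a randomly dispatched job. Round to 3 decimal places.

Component means — I: 1.5; II: 0.612903; III: 3.6; IV: 4.32.
E[X] = 0.09·1.5 + 0.29·0.612903 + 0.32·3.6 + 0.3·4.32 = 2.76074.

2.761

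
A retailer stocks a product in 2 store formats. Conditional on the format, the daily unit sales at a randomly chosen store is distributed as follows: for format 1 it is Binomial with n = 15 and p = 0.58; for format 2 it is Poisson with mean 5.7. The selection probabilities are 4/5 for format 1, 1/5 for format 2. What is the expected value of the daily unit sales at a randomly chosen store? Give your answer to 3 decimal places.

8.100

Component means — 1: 8.7; 2: 5.7.
E[X] = 0.8·8.7 + 0.2·5.7 = 8.1.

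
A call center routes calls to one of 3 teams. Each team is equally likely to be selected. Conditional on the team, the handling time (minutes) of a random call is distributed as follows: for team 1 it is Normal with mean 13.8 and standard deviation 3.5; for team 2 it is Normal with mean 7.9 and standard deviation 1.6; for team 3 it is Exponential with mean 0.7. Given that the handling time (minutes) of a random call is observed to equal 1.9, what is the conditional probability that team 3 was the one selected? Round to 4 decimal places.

Likelihoods f(1.9 | ·): 1: 0.000352063; 2: 0.000220372; 3: 0.0946461.
Posterior ∝ prior × likelihood. Numerator for 3: 0.333333·0.0946461 = 0.0315487.
Normalizing constant: 0.333333·0.000352063 + 0.333333·0.000220372 + 0.333333·0.0946461 = 0.0317395.
P(3 | observation) = 0.0315487 / 0.0317395 = 0.993988.

0.9940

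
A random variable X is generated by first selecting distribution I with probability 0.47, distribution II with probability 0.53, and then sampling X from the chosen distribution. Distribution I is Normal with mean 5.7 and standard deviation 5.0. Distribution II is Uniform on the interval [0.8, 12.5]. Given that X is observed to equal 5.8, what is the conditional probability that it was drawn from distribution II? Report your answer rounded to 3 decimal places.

0.547

Likelihoods f(5.8 | ·): I: 0.0797725; II: 0.0854701.
Posterior ∝ prior × likelihood. Numerator for II: 0.53·0.0854701 = 0.0452991.
Normalizing constant: 0.47·0.0797725 + 0.53·0.0854701 = 0.0827922.
P(II | observation) = 0.0452991 / 0.0827922 = 0.547143.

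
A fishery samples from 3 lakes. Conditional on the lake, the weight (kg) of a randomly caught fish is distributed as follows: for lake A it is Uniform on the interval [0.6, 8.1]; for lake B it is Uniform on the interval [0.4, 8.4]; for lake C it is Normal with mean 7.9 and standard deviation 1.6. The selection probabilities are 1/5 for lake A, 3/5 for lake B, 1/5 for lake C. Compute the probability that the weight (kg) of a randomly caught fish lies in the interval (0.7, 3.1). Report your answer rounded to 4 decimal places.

Conditional on each lake, P(0.7 < X < 3.1): A: 0.32; B: 0.3; C: 0.0013465.
By total probability, P(0.7 < X < 3.1) = 0.2·0.32 + 0.6·0.3 + 0.2·0.0013465 = 0.244269.

0.2443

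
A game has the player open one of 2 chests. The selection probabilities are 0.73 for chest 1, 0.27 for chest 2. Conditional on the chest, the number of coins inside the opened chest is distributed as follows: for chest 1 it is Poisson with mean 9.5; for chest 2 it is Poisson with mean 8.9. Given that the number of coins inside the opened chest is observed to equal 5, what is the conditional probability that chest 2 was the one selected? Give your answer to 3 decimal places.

Likelihoods P(X=5 | ·): 1: 0.0482658; 2: 0.063467.
Posterior ∝ prior × likelihood. Numerator for 2: 0.27·0.063467 = 0.0171361.
Normalizing constant: 0.73·0.0482658 + 0.27·0.063467 = 0.0523701.
P(2 | observation) = 0.0171361 / 0.0523701 = 0.327211.

0.327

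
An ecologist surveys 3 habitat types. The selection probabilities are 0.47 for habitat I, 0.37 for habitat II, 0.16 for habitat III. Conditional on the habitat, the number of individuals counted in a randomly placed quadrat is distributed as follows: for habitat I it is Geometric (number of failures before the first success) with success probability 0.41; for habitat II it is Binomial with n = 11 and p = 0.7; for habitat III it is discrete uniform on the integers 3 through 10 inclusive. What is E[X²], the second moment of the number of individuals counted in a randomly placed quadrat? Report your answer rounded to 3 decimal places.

For each component E[X²] = Var + (mean)², giving I: 5.58061; II: 61.6; III: 47.5.
Overall E[X²] = 0.47·5.58061 + 0.37·61.6 + 0.16·47.5 = 33.0149.

33.015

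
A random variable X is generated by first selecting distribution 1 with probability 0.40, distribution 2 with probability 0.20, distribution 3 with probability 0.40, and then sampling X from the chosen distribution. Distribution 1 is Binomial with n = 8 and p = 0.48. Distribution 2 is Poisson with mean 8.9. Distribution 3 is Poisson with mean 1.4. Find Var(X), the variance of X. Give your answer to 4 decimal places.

Per component, 1: μ=3.84, E[X²]=16.7424; 2: μ=8.9, E[X²]=88.11; 3: μ=1.4, E[X²]=3.36.
E[X] = 0.4·3.84 + 0.2·8.9 + 0.4·1.4 = 3.876.
E[X²] = 0.4·16.7424 + 0.2·88.11 + 0.4·3.36 = 25.663.
Var(X) = E[X²] − (E[X])² = 25.663 − 15.0234 = 10.6396.

10.6396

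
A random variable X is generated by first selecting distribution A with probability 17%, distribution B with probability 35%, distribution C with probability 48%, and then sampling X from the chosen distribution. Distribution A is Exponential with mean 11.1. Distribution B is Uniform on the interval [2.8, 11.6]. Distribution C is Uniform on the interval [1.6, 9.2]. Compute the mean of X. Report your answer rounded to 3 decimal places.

Component means — A: 11.1; B: 7.2; C: 5.4.
E[X] = 0.17·11.1 + 0.35·7.2 + 0.48·5.4 = 6.999.

6.999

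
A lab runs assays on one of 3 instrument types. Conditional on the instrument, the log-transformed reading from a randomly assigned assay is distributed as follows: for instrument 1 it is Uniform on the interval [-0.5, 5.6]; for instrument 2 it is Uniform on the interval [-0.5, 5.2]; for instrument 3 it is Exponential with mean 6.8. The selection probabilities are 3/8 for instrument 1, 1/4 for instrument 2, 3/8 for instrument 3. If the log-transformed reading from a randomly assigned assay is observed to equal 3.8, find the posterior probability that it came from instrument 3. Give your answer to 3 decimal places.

Likelihoods f(3.8 | ·): 1: 0.163934; 2: 0.175439; 3: 0.0841002.
Posterior ∝ prior × likelihood. Numerator for 3: 0.375·0.0841002 = 0.0315376.
Normalizing constant: 0.375·0.163934 + 0.25·0.175439 + 0.375·0.0841002 = 0.136873.
P(3 | observation) = 0.0315376 / 0.136873 = 0.230416.

0.230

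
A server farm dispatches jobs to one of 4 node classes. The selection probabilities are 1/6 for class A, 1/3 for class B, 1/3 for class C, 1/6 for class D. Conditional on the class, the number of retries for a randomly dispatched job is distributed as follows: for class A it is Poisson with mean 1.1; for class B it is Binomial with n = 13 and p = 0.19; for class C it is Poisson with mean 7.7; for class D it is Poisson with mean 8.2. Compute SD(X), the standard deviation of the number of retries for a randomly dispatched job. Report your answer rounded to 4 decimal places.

3.6858

Per component, A: μ=1.1, E[X²]=2.31; B: μ=2.47, E[X²]=8.1016; C: μ=7.7, E[X²]=66.99; D: μ=8.2, E[X²]=75.44.
E[X] = 0.166667·1.1 + 0.333333·2.47 + 0.333333·7.7 + 0.166667·8.2 = 4.94.
E[X²] = 0.166667·2.31 + 0.333333·8.1016 + 0.333333·66.99 + 0.166667·75.44 = 37.9889.
Var(X) = E[X²] − (E[X])² = 37.9889 − 24.4036 = 13.5853.
SD(X) = √13.5853 = 3.68582.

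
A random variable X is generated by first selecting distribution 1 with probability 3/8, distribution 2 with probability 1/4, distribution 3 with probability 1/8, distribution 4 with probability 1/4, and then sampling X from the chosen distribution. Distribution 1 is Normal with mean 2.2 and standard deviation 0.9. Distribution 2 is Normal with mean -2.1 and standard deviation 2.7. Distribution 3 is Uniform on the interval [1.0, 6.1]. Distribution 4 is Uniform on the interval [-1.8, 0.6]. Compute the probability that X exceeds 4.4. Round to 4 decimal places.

Conditional on each component, P(X > 4.4): 1: 0.00725377; 2: 0.00803312; 3: 0.333333; 4: 0.
By total probability, P(X > 4.4) = 0.375·0.00725377 + 0.25·0.00803312 + 0.125·0.333333 + 0.25·0 = 0.0463951.

0.0464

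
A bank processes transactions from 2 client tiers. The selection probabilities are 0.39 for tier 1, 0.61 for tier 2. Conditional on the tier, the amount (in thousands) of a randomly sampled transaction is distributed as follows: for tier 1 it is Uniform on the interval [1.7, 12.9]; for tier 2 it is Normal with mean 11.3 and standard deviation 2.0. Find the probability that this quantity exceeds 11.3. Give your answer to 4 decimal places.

Conditional on each tier, P(X > 11.3): 1: 0.142857; 2: 0.5.
By total probability, P(X > 11.3) = 0.39·0.142857 + 0.61·0.5 = 0.360714.

0.3607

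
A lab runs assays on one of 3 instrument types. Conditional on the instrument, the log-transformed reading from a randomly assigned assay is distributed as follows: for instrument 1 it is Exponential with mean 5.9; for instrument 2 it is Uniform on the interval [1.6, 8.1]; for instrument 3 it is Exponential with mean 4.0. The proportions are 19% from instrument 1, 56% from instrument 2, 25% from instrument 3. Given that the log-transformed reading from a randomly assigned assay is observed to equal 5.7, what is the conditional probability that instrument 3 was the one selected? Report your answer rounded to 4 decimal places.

0.1325

Likelihoods f(5.7 | ·): 1: 0.0645023; 2: 0.153846; 3: 0.0601271.
Posterior ∝ prior × likelihood. Numerator for 3: 0.25·0.0601271 = 0.0150318.
Normalizing constant: 0.19·0.0645023 + 0.56·0.153846 + 0.25·0.0601271 = 0.113441.
P(3 | observation) = 0.0150318 / 0.113441 = 0.132507.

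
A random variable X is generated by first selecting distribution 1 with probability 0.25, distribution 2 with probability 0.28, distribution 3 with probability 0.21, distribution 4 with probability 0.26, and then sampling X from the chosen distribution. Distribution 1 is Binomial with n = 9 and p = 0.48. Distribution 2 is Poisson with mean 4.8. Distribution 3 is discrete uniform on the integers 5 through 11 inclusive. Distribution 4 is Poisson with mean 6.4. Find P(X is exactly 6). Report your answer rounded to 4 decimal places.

Conditional on each component, P(X = 6): 1: 0.144456; 2: 0.139798; 3: 0.142857; 4: 0.158585.
By total probability, P(X = 6) = 0.25·0.144456 + 0.28·0.139798 + 0.21·0.142857 + 0.26·0.158585 = 0.14649.

0.1465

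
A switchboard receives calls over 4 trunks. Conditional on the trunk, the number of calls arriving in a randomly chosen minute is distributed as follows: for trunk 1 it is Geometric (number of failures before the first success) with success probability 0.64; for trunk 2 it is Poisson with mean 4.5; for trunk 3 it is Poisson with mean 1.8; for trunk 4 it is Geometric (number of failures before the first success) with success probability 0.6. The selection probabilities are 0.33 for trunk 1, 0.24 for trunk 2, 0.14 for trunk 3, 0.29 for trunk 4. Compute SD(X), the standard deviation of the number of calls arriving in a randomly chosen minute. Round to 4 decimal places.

Per component, 1: μ=0.5625, E[X²]=1.19531; 2: μ=4.5, E[X²]=24.75; 3: μ=1.8, E[X²]=5.04; 4: μ=0.666667, E[X²]=1.55556.
E[X] = 0.33·0.5625 + 0.24·4.5 + 0.14·1.8 + 0.29·0.666667 = 1.71096.
E[X²] = 0.33·1.19531 + 0.24·24.75 + 0.14·5.04 + 0.29·1.55556 = 7.49116.
Var(X) = E[X²] − (E[X])² = 7.49116 − 2.92738 = 4.56379.
SD(X) = √4.56379 = 2.1363.

2.1363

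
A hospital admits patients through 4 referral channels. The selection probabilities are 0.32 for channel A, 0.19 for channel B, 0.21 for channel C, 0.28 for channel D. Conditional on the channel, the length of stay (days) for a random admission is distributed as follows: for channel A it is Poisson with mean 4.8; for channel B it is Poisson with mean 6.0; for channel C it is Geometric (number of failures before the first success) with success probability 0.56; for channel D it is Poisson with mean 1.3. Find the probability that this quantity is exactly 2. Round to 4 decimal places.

0.1261

Conditional on each channel, P(X = 2): A: 0.0948067; B: 0.0446175; C: 0.108416; D: 0.230289.
By total probability, P(X = 2) = 0.32·0.0948067 + 0.19·0.0446175 + 0.21·0.108416 + 0.28·0.230289 = 0.126064.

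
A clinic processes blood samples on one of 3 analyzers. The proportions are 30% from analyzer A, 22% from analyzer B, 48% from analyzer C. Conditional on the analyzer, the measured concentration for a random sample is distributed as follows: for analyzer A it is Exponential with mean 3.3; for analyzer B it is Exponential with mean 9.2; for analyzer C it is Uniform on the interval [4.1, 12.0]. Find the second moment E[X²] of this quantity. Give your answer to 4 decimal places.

For each component E[X²] = Var + (mean)², giving A: 21.78; B: 169.28; C: 70.0033.
Overall E[X²] = 0.3·21.78 + 0.22·169.28 + 0.48·70.0033 = 77.3772.

77.3772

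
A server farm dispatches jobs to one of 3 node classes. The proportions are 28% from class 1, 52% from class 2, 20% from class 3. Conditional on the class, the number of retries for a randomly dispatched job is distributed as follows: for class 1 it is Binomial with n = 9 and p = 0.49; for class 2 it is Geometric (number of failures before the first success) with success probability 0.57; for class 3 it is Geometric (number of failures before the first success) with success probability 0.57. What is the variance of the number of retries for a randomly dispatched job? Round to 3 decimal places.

4.277

Per component, 1: μ=4.41, E[X²]=21.6972; 2: μ=0.754386, E[X²]=1.89258; 3: μ=0.754386, E[X²]=1.89258.
E[X] = 0.28·4.41 + 0.52·0.754386 + 0.2·0.754386 = 1.77796.
E[X²] = 0.28·21.6972 + 0.52·1.89258 + 0.2·1.89258 = 7.43788.
Var(X) = E[X²] − (E[X])² = 7.43788 − 3.16113 = 4.27674.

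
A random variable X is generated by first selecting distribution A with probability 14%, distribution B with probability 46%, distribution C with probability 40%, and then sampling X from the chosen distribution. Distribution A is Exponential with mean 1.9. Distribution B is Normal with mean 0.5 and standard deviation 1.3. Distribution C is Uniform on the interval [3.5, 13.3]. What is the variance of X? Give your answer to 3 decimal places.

18.460

Per component, A: μ=1.9, E[X²]=7.22; B: μ=0.5, E[X²]=1.94; C: μ=8.4, E[X²]=78.5633.
E[X] = 0.14·1.9 + 0.46·0.5 + 0.4·8.4 = 3.856.
E[X²] = 0.14·7.22 + 0.46·1.94 + 0.4·78.5633 = 33.3285.
Var(X) = E[X²] − (E[X])² = 33.3285 − 14.8687 = 18.4598.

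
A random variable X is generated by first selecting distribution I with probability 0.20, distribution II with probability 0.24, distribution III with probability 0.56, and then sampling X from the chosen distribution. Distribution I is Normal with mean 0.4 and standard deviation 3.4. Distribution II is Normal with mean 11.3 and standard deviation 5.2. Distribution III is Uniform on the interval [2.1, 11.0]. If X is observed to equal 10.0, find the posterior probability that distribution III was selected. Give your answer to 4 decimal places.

0.7749

Likelihoods f(10.0 | ·): I: 0.00217904; II: 0.0743593; III: 0.11236.
Posterior ∝ prior × likelihood. Numerator for III: 0.56·0.11236 = 0.0629213.
Normalizing constant: 0.2·0.00217904 + 0.24·0.0743593 + 0.56·0.11236 = 0.0812034.
P(III | observation) = 0.0629213 / 0.0812034 = 0.774861.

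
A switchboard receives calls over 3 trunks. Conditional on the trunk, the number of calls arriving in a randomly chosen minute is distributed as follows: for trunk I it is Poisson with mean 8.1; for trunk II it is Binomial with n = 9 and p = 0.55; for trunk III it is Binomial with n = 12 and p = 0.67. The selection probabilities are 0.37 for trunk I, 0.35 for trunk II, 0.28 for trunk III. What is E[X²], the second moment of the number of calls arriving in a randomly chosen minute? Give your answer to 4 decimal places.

55.4707

For each component E[X²] = Var + (mean)², giving I: 73.71; II: 26.73; III: 67.2948.
Overall E[X²] = 0.37·73.71 + 0.35·26.73 + 0.28·67.2948 = 55.4707.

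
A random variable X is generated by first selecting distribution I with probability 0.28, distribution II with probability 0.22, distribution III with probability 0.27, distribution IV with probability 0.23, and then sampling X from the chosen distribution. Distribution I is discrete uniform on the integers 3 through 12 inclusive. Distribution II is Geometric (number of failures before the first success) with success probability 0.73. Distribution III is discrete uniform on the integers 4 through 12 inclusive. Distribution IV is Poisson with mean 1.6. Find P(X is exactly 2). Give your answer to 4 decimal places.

0.0711

Conditional on each component, P(X = 2): I: 0; II: 0.053217; III: 0; IV: 0.258428.
By total probability, P(X = 2) = 0.28·0 + 0.22·0.053217 + 0.27·0 + 0.23·0.258428 = 0.0711461.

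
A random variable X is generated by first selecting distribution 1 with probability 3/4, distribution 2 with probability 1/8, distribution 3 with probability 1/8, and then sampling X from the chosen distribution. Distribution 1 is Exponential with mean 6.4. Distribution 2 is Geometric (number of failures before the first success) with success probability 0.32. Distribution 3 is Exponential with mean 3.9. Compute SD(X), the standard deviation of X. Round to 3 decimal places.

5.983

Per component, 1: μ=6.4, E[X²]=81.92; 2: μ=2.125, E[X²]=11.1562; 3: μ=3.9, E[X²]=30.42.
E[X] = 0.75·6.4 + 0.125·2.125 + 0.125·3.9 = 5.55313.
E[X²] = 0.75·81.92 + 0.125·11.1562 + 0.125·30.42 = 66.637.
Var(X) = E[X²] − (E[X])² = 66.637 − 30.8372 = 35.7998.
SD(X) = √35.7998 = 5.9833.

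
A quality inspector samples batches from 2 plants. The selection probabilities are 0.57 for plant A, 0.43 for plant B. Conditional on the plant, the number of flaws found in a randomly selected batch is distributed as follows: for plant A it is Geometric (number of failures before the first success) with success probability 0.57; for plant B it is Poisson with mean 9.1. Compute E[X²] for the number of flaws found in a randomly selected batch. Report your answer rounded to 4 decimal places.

40.6001

For each component E[X²] = Var + (mean)², giving A: 1.89258; B: 91.91.
Overall E[X²] = 0.57·1.89258 + 0.43·91.91 = 40.6001.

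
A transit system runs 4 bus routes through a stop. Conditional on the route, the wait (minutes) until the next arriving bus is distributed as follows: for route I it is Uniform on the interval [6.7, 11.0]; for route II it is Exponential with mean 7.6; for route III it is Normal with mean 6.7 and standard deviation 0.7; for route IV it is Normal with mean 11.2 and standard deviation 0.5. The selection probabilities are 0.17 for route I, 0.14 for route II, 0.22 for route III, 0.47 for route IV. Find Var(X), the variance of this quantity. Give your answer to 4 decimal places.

12.1965

Per component, I: μ=8.85, E[X²]=79.8633; II: μ=7.6, E[X²]=115.52; III: μ=6.7, E[X²]=45.38; IV: μ=11.2, E[X²]=125.69.
E[X] = 0.17·8.85 + 0.14·7.6 + 0.22·6.7 + 0.47·11.2 = 9.3065.
E[X²] = 0.17·79.8633 + 0.14·115.52 + 0.22·45.38 + 0.47·125.69 = 98.8075.
Var(X) = E[X²] − (E[X])² = 98.8075 − 86.6109 = 12.1965.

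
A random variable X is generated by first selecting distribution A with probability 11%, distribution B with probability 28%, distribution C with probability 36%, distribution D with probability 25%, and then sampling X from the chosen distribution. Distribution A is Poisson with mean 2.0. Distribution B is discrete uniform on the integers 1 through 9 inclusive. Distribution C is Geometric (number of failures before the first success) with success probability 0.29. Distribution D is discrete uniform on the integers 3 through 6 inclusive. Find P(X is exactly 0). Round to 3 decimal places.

Conditional on each component, P(X = 0): A: 0.135335; B: 0; C: 0.29; D: 0.
By total probability, P(X = 0) = 0.11·0.135335 + 0.28·0 + 0.36·0.29 + 0.25·0 = 0.119287.

0.119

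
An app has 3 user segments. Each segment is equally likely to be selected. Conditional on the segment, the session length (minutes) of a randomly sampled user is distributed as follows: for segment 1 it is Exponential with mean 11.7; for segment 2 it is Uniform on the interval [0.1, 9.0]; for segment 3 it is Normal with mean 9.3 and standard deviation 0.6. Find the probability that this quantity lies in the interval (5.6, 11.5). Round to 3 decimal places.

Conditional on each segment, P(5.6 < X < 11.5): 1: 0.245408; 2: 0.382022; 3: 0.999877.
By total probability, P(5.6 < X < 11.5) = 0.333333·0.245408 + 0.333333·0.382022 + 0.333333·0.999877 = 0.542436.

0.542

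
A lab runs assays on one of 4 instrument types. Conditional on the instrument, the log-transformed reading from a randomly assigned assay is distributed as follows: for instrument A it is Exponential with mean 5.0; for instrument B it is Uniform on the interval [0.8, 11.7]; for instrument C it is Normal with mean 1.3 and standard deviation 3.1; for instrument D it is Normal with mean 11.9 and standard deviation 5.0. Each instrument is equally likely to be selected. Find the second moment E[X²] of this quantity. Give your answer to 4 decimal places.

For each component E[X²] = Var + (mean)², giving A: 50; B: 48.9633; C: 11.3; D: 166.61.
Overall E[X²] = 0.25·50 + 0.25·48.9633 + 0.25·11.3 + 0.25·166.61 = 69.2183.

69.2183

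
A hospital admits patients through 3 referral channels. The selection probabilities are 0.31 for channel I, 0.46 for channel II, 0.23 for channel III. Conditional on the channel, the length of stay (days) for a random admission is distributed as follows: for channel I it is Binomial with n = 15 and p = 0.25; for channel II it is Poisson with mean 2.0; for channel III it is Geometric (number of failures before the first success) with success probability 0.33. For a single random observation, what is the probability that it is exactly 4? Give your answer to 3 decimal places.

0.127

Conditional on each channel, P(X = 4): I: 0.225199; II: 0.0902235; III: 0.0664987.
By total probability, P(X = 4) = 0.31·0.225199 + 0.46·0.0902235 + 0.23·0.0664987 = 0.126609.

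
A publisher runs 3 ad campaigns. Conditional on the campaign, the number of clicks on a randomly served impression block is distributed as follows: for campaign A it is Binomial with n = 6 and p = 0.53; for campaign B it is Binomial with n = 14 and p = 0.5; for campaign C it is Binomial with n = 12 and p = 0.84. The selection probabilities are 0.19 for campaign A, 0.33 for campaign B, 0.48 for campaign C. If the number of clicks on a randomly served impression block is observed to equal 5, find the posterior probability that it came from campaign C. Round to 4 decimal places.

0.0068

Likelihoods P(X=5 | ·): A: 0.117931; B: 0.122192; C: 0.000889122.
Posterior ∝ prior × likelihood. Numerator for C: 0.48·0.000889122 = 0.000426779.
Normalizing constant: 0.19·0.117931 + 0.33·0.122192 + 0.48·0.000889122 = 0.0631572.
P(C | observation) = 0.000426779 / 0.0631572 = 0.00675741.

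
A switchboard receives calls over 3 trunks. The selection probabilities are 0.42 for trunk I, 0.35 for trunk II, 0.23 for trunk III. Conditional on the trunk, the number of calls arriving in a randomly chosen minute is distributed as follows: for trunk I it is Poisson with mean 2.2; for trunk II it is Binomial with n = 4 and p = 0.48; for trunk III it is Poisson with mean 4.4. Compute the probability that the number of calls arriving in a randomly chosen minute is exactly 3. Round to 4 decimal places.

0.2032

Conditional on each trunk, P(X = 3): I: 0.196639; II: 0.230031; III: 0.174305.
By total probability, P(X = 3) = 0.42·0.196639 + 0.35·0.230031 + 0.23·0.174305 = 0.203189.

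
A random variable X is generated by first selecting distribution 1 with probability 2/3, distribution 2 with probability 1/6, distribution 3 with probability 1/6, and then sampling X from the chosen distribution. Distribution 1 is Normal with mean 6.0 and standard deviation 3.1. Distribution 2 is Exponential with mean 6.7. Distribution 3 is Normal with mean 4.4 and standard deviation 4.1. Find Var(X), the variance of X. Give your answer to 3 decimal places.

17.176

Per component, 1: μ=6, E[X²]=45.61; 2: μ=6.7, E[X²]=89.78; 3: μ=4.4, E[X²]=36.17.
E[X] = 0.666667·6 + 0.166667·6.7 + 0.166667·4.4 = 5.85.
E[X²] = 0.666667·45.61 + 0.166667·89.78 + 0.166667·36.17 = 51.3983.
Var(X) = E[X²] − (E[X])² = 51.3983 − 34.2225 = 17.1758.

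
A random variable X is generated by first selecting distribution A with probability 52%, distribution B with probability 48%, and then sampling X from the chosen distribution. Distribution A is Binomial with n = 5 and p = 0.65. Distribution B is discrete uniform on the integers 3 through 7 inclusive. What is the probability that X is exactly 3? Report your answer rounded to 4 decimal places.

0.2709

Conditional on each component, P(X = 3): A: 0.336416; B: 0.2.
By total probability, P(X = 3) = 0.52·0.336416 + 0.48·0.2 = 0.270936.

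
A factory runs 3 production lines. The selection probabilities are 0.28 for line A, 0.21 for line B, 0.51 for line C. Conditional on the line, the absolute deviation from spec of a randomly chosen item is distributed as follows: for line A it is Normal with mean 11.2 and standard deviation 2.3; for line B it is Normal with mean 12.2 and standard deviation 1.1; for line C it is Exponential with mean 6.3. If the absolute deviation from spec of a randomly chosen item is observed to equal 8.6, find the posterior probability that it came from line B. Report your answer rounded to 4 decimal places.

0.0077

Likelihoods f(8.6 | ·): A: 0.0915574; B: 0.00171281; C: 0.0405334.
Posterior ∝ prior × likelihood. Numerator for B: 0.21·0.00171281 = 0.00035969.
Normalizing constant: 0.28·0.0915574 + 0.21·0.00171281 + 0.51·0.0405334 = 0.0466678.
P(B | observation) = 0.00035969 / 0.0466678 = 0.00770745.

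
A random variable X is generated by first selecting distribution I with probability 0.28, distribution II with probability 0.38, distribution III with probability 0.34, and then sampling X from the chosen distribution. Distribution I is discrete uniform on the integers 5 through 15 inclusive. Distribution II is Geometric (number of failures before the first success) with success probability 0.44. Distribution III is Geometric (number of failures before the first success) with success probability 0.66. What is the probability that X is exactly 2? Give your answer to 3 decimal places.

0.078

Conditional on each component, P(X = 2): I: 0; II: 0.137984; III: 0.076296.
By total probability, P(X = 2) = 0.28·0 + 0.38·0.137984 + 0.34·0.076296 = 0.0783746.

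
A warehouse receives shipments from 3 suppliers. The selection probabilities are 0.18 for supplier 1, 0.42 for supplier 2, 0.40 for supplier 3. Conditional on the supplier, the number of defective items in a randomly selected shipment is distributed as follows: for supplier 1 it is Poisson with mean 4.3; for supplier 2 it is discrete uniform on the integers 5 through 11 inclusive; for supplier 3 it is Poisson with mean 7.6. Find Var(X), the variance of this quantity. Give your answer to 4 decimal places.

Per component, 1: μ=4.3, E[X²]=22.79; 2: μ=8, E[X²]=68; 3: μ=7.6, E[X²]=65.36.
E[X] = 0.18·4.3 + 0.42·8 + 0.4·7.6 = 7.174.
E[X²] = 0.18·22.79 + 0.42·68 + 0.4·65.36 = 58.8062.
Var(X) = E[X²] − (E[X])² = 58.8062 − 51.4663 = 7.33992.

7.3399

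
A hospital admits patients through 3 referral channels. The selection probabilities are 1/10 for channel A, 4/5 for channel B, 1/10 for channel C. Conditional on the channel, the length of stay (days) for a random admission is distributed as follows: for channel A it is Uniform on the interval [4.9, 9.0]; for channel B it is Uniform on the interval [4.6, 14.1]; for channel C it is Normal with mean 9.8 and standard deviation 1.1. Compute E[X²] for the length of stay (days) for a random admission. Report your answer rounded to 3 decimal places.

For each component E[X²] = Var + (mean)², giving A: 49.7033; B: 94.9433; C: 97.25.
Overall E[X²] = 0.1·49.7033 + 0.8·94.9433 + 0.1·97.25 = 90.65.

90.650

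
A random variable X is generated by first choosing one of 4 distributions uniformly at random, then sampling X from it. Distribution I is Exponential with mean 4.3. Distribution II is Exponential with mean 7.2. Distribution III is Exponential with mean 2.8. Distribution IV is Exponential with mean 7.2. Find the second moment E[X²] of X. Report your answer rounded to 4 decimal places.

For each component E[X²] = Var + (mean)², giving I: 36.98; II: 103.68; III: 15.68; IV: 103.68.
Overall E[X²] = 0.25·36.98 + 0.25·103.68 + 0.25·15.68 + 0.25·103.68 = 65.005.

65.0050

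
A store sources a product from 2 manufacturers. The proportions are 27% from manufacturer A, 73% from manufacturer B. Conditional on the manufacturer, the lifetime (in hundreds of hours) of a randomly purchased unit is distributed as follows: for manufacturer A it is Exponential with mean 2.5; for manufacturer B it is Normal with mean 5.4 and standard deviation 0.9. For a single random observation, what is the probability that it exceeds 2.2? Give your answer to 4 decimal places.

Conditional on each manufacturer, P(X > 2.2): A: 0.414783; B: 0.999811.
By total probability, P(X > 2.2) = 0.27·0.414783 + 0.73·0.999811 = 0.841854.

0.8419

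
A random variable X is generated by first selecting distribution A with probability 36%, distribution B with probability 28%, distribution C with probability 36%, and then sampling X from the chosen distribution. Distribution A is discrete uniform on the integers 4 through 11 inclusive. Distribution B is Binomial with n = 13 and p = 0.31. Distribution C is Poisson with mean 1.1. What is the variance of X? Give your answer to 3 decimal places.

Per component, A: μ=7.5, E[X²]=61.5; B: μ=4.03, E[X²]=19.0216; C: μ=1.1, E[X²]=2.31.
E[X] = 0.36·7.5 + 0.28·4.03 + 0.36·1.1 = 4.2244.
E[X²] = 0.36·61.5 + 0.28·19.0216 + 0.36·2.31 = 28.2976.
Var(X) = E[X²] − (E[X])² = 28.2976 − 17.8456 = 10.4521.

10.452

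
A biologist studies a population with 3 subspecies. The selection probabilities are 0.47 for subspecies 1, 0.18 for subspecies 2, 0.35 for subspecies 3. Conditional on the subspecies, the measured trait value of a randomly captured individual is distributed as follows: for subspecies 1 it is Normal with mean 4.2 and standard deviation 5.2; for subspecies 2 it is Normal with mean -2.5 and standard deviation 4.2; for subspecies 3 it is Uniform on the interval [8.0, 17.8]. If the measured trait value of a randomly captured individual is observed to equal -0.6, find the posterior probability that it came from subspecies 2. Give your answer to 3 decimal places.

0.396

Likelihoods f(-0.6 | ·): 1: 0.0501051; 2: 0.0857476; 3: 0.
Posterior ∝ prior × likelihood. Numerator for 2: 0.18·0.0857476 = 0.0154346.
Normalizing constant: 0.47·0.0501051 + 0.18·0.0857476 + 0.35·0 = 0.038984.
P(2 | observation) = 0.0154346 / 0.038984 = 0.395921.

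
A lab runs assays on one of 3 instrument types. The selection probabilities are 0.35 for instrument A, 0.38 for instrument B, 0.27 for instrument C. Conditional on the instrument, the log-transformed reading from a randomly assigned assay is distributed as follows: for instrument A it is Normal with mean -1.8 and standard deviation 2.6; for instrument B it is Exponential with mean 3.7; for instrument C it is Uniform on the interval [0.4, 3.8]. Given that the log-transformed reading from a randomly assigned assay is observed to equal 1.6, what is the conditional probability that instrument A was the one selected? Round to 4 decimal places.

0.1352

Likelihoods f(1.6 | ·): A: 0.0652532; B: 0.175386; C: 0.294118.
Posterior ∝ prior × likelihood. Numerator for A: 0.35·0.0652532 = 0.0228386.
Normalizing constant: 0.35·0.0652532 + 0.38·0.175386 + 0.27·0.294118 = 0.168897.
P(A | observation) = 0.0228386 / 0.168897 = 0.135222.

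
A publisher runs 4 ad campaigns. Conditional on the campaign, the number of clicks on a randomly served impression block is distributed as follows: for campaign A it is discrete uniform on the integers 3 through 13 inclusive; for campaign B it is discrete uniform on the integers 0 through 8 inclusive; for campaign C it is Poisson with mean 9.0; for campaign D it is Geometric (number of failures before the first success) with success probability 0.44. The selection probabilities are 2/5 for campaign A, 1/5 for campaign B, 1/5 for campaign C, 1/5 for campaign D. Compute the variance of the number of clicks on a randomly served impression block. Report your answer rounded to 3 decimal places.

16.378

Per component, A: μ=8, E[X²]=74; B: μ=4, E[X²]=22.6667; C: μ=9, E[X²]=90; D: μ=1.27273, E[X²]=4.5124.
E[X] = 0.4·8 + 0.2·4 + 0.2·9 + 0.2·1.27273 = 6.05455.
E[X²] = 0.4·74 + 0.2·22.6667 + 0.2·90 + 0.2·4.5124 = 53.0358.
Var(X) = E[X²] − (E[X])² = 53.0358 − 36.6575 = 16.3783.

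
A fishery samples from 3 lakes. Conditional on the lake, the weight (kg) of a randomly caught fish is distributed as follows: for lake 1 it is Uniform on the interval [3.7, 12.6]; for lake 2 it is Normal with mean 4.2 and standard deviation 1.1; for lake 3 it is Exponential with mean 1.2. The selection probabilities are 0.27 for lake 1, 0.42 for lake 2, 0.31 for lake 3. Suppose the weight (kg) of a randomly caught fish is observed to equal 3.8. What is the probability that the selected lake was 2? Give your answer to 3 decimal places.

0.776

Likelihoods f(3.8 | ·): 1: 0.11236; 2: 0.339472; 3: 0.0351199.
Posterior ∝ prior × likelihood. Numerator for 2: 0.42·0.339472 = 0.142578.
Normalizing constant: 0.27·0.11236 + 0.42·0.339472 + 0.31·0.0351199 = 0.183802.
P(2 | observation) = 0.142578 / 0.183802 = 0.775714.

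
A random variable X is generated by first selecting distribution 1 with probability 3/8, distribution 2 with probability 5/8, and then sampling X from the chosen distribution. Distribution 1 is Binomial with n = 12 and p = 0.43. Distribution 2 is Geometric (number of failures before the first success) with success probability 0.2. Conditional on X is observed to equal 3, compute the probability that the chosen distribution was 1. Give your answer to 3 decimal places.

0.394

Likelihoods P(X=3 | ·): 1: 0.111097; 2: 0.1024.
Posterior ∝ prior × likelihood. Numerator for 1: 0.375·0.111097 = 0.0416613.
Normalizing constant: 0.375·0.111097 + 0.625·0.1024 = 0.105661.
P(1 | observation) = 0.0416613 / 0.105661 = 0.394291.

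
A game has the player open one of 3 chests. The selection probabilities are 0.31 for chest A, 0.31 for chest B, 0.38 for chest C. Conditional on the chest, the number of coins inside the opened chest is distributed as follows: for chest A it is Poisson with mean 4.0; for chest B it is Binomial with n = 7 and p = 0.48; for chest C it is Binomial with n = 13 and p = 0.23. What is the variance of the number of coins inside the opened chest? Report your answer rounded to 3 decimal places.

2.832

Per component, A: μ=4, E[X²]=20; B: μ=3.36, E[X²]=13.0368; C: μ=2.99, E[X²]=11.2424.
E[X] = 0.31·4 + 0.31·3.36 + 0.38·2.99 = 3.4178.
E[X²] = 0.31·20 + 0.31·13.0368 + 0.38·11.2424 = 14.5135.
Var(X) = E[X²] − (E[X])² = 14.5135 − 11.6814 = 2.83216.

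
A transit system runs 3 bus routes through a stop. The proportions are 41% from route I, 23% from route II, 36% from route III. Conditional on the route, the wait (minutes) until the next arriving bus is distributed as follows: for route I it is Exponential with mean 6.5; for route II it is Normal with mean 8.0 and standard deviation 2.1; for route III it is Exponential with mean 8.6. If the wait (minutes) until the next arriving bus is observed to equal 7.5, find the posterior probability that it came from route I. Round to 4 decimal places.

Likelihoods f(7.5 | ·): I: 0.0485263; II: 0.184663; III: 0.0486134.
Posterior ∝ prior × likelihood. Numerator for I: 0.41·0.0485263 = 0.0198958.
Normalizing constant: 0.41·0.0485263 + 0.23·0.184663 + 0.36·0.0486134 = 0.0798692.
P(I | observation) = 0.0198958 / 0.0798692 = 0.249105.

0.2491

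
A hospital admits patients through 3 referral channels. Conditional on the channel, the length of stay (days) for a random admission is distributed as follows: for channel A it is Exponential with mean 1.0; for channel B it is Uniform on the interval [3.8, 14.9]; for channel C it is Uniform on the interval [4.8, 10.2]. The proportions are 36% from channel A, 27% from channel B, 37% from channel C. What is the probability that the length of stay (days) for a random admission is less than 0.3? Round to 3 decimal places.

Conditional on each channel, P(X < 0.3): A: 0.259182; B: 0; C: 0.
By total probability, P(X < 0.3) = 0.36·0.259182 + 0.27·0 + 0.37·0 = 0.0933054.

0.093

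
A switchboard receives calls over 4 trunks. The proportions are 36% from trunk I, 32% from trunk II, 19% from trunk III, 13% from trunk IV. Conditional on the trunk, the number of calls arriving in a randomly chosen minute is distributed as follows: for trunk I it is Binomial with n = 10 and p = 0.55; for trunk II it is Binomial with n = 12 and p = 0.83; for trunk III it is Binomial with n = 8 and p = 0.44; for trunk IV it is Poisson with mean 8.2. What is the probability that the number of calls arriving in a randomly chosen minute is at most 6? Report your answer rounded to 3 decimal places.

Conditional on each trunk, P(X ≤ 6): I: 0.733962; II: 0.00875167; III: 0.984292; IV: 0.289562.
By total probability, P(X ≤ 6) = 0.36·0.733962 + 0.32·0.00875167 + 0.19·0.984292 + 0.13·0.289562 = 0.491685.

0.492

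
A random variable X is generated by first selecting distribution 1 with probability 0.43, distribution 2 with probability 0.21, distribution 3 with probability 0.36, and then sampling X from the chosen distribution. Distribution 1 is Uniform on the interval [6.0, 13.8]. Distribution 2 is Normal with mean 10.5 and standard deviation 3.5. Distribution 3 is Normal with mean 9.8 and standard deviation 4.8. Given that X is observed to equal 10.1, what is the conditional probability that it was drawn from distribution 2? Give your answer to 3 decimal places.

Likelihoods f(10.1 | ·): 1: 0.128205; 2: 0.113242; 3: 0.0829508.
Posterior ∝ prior × likelihood. Numerator for 2: 0.21·0.113242 = 0.0237807.
Normalizing constant: 0.43·0.128205 + 0.21·0.113242 + 0.36·0.0829508 = 0.108771.
P(2 | observation) = 0.0237807 / 0.108771 = 0.218631.

0.219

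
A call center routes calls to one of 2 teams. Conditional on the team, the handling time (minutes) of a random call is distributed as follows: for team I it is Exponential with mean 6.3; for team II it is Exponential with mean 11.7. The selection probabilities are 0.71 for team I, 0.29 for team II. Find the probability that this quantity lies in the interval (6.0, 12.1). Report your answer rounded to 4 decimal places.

0.2405

Conditional on each team, P(6.0 < X < 12.1): I: 0.239307; II: 0.243289.
By total probability, P(6.0 < X < 12.1) = 0.71·0.239307 + 0.29·0.243289 = 0.240462.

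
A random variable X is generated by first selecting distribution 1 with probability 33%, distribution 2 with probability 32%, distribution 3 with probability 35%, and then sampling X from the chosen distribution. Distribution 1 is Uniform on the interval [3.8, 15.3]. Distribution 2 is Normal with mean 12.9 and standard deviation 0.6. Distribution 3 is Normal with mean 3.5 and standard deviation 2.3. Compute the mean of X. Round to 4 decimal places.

8.5045

Component means — 1: 9.55; 2: 12.9; 3: 3.5.
E[X] = 0.33·9.55 + 0.32·12.9 + 0.35·3.5 = 8.5045.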